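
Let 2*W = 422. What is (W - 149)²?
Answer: 3844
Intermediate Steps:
W = 211 (W = (½)*422 = 211)
(W - 149)² = (211 - 149)² = 62² = 3844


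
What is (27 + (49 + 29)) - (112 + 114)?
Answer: -121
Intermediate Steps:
(27 + (49 + 29)) - (112 + 114) = (27 + 78) - 1*226 = 105 - 226 = -121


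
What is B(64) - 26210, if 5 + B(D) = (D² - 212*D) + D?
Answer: -35623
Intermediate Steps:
B(D) = -5 + D² - 211*D (B(D) = -5 + ((D² - 212*D) + D) = -5 + (D² - 211*D) = -5 + D² - 211*D)
B(64) - 26210 = (-5 + 64² - 211*64) - 26210 = (-5 + 4096 - 13504) - 26210 = -9413 - 26210 = -35623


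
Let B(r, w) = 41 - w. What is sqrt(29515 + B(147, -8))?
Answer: 2*sqrt(7391) ≈ 171.94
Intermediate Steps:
sqrt(29515 + B(147, -8)) = sqrt(29515 + (41 - 1*(-8))) = sqrt(29515 + (41 + 8)) = sqrt(29515 + 49) = sqrt(29564) = 2*sqrt(7391)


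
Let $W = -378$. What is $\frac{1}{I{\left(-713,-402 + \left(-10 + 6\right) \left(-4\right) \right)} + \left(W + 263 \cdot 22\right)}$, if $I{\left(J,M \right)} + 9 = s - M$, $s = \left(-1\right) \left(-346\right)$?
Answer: $\frac{1}{6131} \approx 0.00016311$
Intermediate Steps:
$s = 346$
$I{\left(J,M \right)} = 337 - M$ ($I{\left(J,M \right)} = -9 - \left(-346 + M\right) = 337 - M$)
$\frac{1}{I{\left(-713,-402 + \left(-10 + 6\right) \left(-4\right) \right)} + \left(W + 263 \cdot 22\right)} = \frac{1}{\left(337 - \left(-402 + \left(-10 + 6\right) \left(-4\right)\right)\right) + \left(-378 + 263 \cdot 22\right)} = \frac{1}{\left(337 - \left(-402 - -16\right)\right) + \left(-378 + 5786\right)} = \frac{1}{\left(337 - \left(-402 + 16\right)\right) + 5408} = \frac{1}{\left(337 - -386\right) + 5408} = \frac{1}{\left(337 + 386\right) + 5408} = \frac{1}{723 + 5408} = \frac{1}{6131}$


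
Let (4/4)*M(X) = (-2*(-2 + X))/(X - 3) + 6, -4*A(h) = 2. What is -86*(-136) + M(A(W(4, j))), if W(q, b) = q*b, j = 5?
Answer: 81904/7 ≈ 11701.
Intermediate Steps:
W(q, b) = b*q
A(h) = -1/2 (A(h) = -1/4*2 = -1/2)
M(X) = 6 + (4 - 2*X)/(-3 + X) (M(X) = (-2*(-2 + X))/(X - 3) + 6 = (4 - 2*X)/(-3 + X) + 6 = 6 + (4 - 2*X)/(-3 + X))
-86*(-136) + M(A(W(4, j))) = -86*(-136) + 2*(-7 + 2*(-1/2))/(-3 - 1/2) = 11696 + 2*(-7 - 1)/(-7/2) = 11696 + 2*(-2/7)*(-8) = 11696 + 32/7 = 81904/7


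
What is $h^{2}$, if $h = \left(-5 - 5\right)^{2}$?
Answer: $10000$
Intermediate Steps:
$h = 100$ ($h = \left(-10\right)^{2} = 100$)
$h^{2} = 100^{2} = 10000$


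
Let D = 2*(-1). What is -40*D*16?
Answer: 1280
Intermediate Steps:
D = -2
-40*D*16 = -40*(-2)*16 = 80*16 = 1280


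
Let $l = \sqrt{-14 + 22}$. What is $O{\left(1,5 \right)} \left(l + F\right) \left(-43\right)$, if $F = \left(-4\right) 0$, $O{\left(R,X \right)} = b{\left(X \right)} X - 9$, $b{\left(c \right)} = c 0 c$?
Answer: $774 \sqrt{2} \approx 1094.6$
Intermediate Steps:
$b{\left(c \right)} = 0$ ($b{\left(c \right)} = 0 c = 0$)
$O{\left(R,X \right)} = -9$ ($O{\left(R,X \right)} = 0 X - 9 = 0 - 9 = -9$)
$F = 0$
$l = 2 \sqrt{2}$ ($l = \sqrt{8} = 2 \sqrt{2} \approx 2.8284$)
$O{\left(1,5 \right)} \left(l + F\right) \left(-43\right) = - 9 \left(2 \sqrt{2} + 0\right) \left(-43\right) = - 9 \cdot 2 \sqrt{2} \left(-43\right) = - 18 \sqrt{2} \left(-43\right) = 774 \sqrt{2}$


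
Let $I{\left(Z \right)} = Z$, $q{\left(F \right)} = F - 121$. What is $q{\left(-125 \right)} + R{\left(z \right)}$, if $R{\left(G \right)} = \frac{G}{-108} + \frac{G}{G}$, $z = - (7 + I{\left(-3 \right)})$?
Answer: $- \frac{6614}{27} \approx -244.96$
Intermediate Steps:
$q{\left(F \right)} = -121 + F$
$z = -4$ ($z = - (7 - 3) = \left(-1\right) 4 = -4$)
$R{\left(G \right)} = 1 - \frac{G}{108}$ ($R{\left(G \right)} = G \left(- \frac{1}{108}\right) + 1 = - \frac{G}{108} + 1 = 1 - \frac{G}{108}$)
$q{\left(-125 \right)} + R{\left(z \right)} = \left(-121 - 125\right) + \left(1 - - \frac{1}{27}\right) = -246 + \left(1 + \frac{1}{27}\right) = -246 + \frac{28}{27} = - \frac{6614}{27}$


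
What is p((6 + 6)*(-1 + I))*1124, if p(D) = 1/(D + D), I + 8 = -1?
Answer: -281/60 ≈ -4.6833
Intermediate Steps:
I = -9 (I = -8 - 1 = -9)
p(D) = 1/(2*D)
p((6 + 6)*(-1 + I))*1124 = (1/(2*(((6 + 6)*(-1 - 9)))))*1124 = (1/(2*((12*(-10)))))*1124 = ((½)/(-120))*1124 = ((½)*(-1/120))*1124 = -1/240*1124 = -281/60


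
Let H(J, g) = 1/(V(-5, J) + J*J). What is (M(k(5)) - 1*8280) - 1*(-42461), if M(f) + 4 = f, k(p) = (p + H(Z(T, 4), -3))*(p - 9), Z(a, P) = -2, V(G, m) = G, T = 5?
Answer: 34161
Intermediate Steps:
H(J, g) = 1/(-5 + J**2) (H(J, g) = 1/(-5 + J*J) = 1/(-5 + J**2))
k(p) = (-1 + p)*(-9 + p) (k(p) = (p + 1/(-5 + (-2)**2))*(p - 9) = (p + 1/(-5 + 4))*(-9 + p) = (p + 1/(-1))*(-9 + p) = (p - 1)*(-9 + p) = (-1 + p)*(-9 + p))
M(f) = -4 + f
(M(k(5)) - 1*8280) - 1*(-42461) = ((-4 + (9 + 5**2 - 10*5)) - 1*8280) - 1*(-42461) = ((-4 + (9 + 25 - 50)) - 8280) + 42461 = ((-4 - 16) - 8280) + 42461 = (-20 - 8280) + 42461 = -8300 + 42461 = 34161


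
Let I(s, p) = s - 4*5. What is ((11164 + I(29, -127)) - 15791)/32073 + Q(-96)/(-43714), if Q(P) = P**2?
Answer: -248728010/701019561 ≈ -0.35481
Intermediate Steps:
I(s, p) = -20 + s (I(s, p) = s - 20 = -20 + s)
((11164 + I(29, -127)) - 15791)/32073 + Q(-96)/(-43714) = ((11164 + (-20 + 29)) - 15791)/32073 + (-96)**2/(-43714) = ((11164 + 9) - 15791)*(1/32073) + 9216*(-1/43714) = (11173 - 15791)*(1/32073) - 4608/21857 = -4618*1/32073 - 4608/21857 = -4618/32073 - 4608/21857 = -248728010/701019561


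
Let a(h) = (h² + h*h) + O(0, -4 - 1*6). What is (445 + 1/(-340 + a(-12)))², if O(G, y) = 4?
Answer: 456206881/2304 ≈ 1.9801e+5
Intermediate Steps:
a(h) = 4 + 2*h² (a(h) = (h² + h*h) + 4 = (h² + h²) + 4 = 2*h² + 4 = 4 + 2*h²)
(445 + 1/(-340 + a(-12)))² = (445 + 1/(-340 + (4 + 2*(-12)²)))² = (445 + 1/(-340 + (4 + 2*144)))² = (445 + 1/(-340 + (4 + 288)))² = (445 + 1/(-340 + 292))² = (445 + 1/(-48))² = (445 - 1/48)² = (21359/48)² = 456206881/2304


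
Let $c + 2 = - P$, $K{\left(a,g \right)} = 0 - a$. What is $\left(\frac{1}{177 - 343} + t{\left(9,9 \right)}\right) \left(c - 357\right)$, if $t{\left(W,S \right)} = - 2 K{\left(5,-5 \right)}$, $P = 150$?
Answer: $- \frac{844431}{166} \approx -5086.9$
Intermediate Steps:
$K{\left(a,g \right)} = - a$
$t{\left(W,S \right)} = 10$ ($t{\left(W,S \right)} = - 2 \left(\left(-1\right) 5\right) = \left(-2\right) \left(-5\right) = 10$)
$c = -152$ ($c = -2 - 150 = -152$)
$\left(\frac{1}{177 - 343} + t{\left(9,9 \right)}\right) \left(c - 357\right) = \left(\frac{1}{177 - 343} + 10\right) \left(-152 - 357\right) = \left(\frac{1}{-166} + 10\right) \left(-152 - 357\right) = \left(- \frac{1}{166} + 10\right) \left(-509\right) = \frac{1659}{166} \left(-509\right) = - \frac{844431}{166}$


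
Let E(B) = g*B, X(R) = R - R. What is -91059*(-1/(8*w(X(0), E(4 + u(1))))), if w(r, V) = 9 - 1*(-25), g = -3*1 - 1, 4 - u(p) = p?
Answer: 91059/272 ≈ 334.78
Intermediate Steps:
u(p) = 4 - p
X(R) = 0
g = -4 (g = -3 - 1 = -4)
E(B) = -4*B
w(r, V) = 34 (w(r, V) = 9 + 25 = 34)
-91059*(-1/(8*w(X(0), E(4 + u(1))))) = -91059/(34*(-8)) = -91059/(-272) = -91059*(-1/272) = 91059/272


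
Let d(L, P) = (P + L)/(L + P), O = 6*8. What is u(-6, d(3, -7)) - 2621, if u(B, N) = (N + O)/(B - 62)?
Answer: -178277/68 ≈ -2621.7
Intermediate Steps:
O = 48
d(L, P) = 1 (d(L, P) = (L + P)/(L + P) = 1)
u(B, N) = (48 + N)/(-62 + B) (u(B, N) = (N + 48)/(B - 62) = (48 + N)/(-62 + B))
u(-6, d(3, -7)) - 2621 = (48 + 1)/(-62 - 6) - 2621 = 49/(-68) - 2621 = -1/68*49 - 2621 = -49/68 - 2621 = -178277/68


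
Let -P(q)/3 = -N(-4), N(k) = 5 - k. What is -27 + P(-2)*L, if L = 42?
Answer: 1107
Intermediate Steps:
P(q) = 27 (P(q) = -(-3)*(5 - 1*(-4)) = -(-3)*(5 + 4) = -(-3)*9 = -3*(-9) = 27)
-27 + P(-2)*L = -27 + 27*42 = -27 + 1134 = 1107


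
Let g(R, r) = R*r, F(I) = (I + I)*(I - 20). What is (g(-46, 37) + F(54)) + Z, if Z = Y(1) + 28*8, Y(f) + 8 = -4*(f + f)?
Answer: 2178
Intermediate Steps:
Y(f) = -8 - 8*f (Y(f) = -8 - 4*(f + f) = -8 - 8*f)
F(I) = 2*I*(-20 + I) (F(I) = (2*I)*(-20 + I) = 2*I*(-20 + I))
Z = 208 (Z = (-8 - 8*1) + 28*8 = (-8 - 8) + 224 = -16 + 224 = 208)
(g(-46, 37) + F(54)) + Z = (-46*37 + 2*54*(-20 + 54)) + 208 = (-1702 + 2*54*34) + 208 = (-1702 + 3672) + 208 = 1970 + 208 = 2178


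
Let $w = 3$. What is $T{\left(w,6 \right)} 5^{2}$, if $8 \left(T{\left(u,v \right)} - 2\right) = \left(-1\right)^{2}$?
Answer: $\frac{425}{8} \approx 53.125$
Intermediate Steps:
$T{\left(u,v \right)} = \frac{17}{8}$ ($T{\left(u,v \right)} = 2 + \frac{\left(-1\right)^{2}}{8} = 2 + \frac{1}{8} \cdot 1 = 2 + \frac{1}{8} = \frac{17}{8}$)
$T{\left(w,6 \right)} 5^{2} = \frac{17 \cdot 5^{2}}{8} = \frac{17}{8} \cdot 25 = \frac{425}{8}$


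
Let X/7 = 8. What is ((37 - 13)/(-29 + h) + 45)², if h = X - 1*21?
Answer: 2401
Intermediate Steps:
X = 56 (X = 7*8 = 56)
h = 35 (h = 56 - 1*21 = 56 - 21 = 35)
((37 - 13)/(-29 + h) + 45)² = ((37 - 13)/(-29 + 35) + 45)² = (24/6 + 45)² = (24*(⅙) + 45)² = (4 + 45)² = 49² = 2401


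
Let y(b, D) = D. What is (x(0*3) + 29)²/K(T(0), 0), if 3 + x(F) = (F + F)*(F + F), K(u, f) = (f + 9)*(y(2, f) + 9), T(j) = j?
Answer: 676/81 ≈ 8.3457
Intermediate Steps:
K(u, f) = (9 + f)² (K(u, f) = (f + 9)*(f + 9) = (9 + f)*(9 + f) = (9 + f)²)
x(F) = -3 + 4*F² (x(F) = -3 + (F + F)*(F + F) = -3 + (2*F)*(2*F) = -3 + 4*F²)
(x(0*3) + 29)²/K(T(0), 0) = ((-3 + 4*(0*3)²) + 29)²/(81 + 0² + 18*0) = ((-3 + 4*0²) + 29)²/(81 + 0 + 0) = ((-3 + 4*0) + 29)²/81 = ((-3 + 0) + 29)²*(1/81) = (-3 + 29)²*(1/81) = 26²*(1/81) = 676*(1/81) = 676/81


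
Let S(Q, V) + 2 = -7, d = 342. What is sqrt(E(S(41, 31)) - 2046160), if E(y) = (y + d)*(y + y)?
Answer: I*sqrt(2052154) ≈ 1432.5*I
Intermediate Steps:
S(Q, V) = -9 (S(Q, V) = -2 - 7 = -9)
E(y) = 2*y*(342 + y) (E(y) = (y + 342)*(y + y) = (342 + y)*(2*y) = 2*y*(342 + y))
sqrt(E(S(41, 31)) - 2046160) = sqrt(2*(-9)*(342 - 9) - 2046160) = sqrt(2*(-9)*333 - 2046160) = sqrt(-5994 - 2046160) = sqrt(-2052154) = I*sqrt(2052154)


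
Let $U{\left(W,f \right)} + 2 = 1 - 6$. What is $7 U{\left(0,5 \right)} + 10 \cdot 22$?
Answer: $171$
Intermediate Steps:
$U{\left(W,f \right)} = -7$ ($U{\left(W,f \right)} = -2 + \left(1 - 6\right) = -2 - 5 = -7$)
$7 U{\left(0,5 \right)} + 10 \cdot 22 = 7 \left(-7\right) + 10 \cdot 22 = -49 + 220 = 171$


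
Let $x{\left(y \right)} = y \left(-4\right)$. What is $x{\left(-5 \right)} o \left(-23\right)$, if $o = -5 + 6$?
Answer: $-460$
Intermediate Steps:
$x{\left(y \right)} = - 4 y$
$o = 1$
$x{\left(-5 \right)} o \left(-23\right) = \left(-4\right) \left(-5\right) 1 \left(-23\right) = 20 \cdot 1 \left(-23\right) = 20 \left(-23\right) = -460$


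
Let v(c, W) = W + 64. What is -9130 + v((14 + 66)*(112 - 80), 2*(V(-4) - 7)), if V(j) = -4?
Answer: -9088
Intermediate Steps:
v(c, W) = 64 + W
-9130 + v((14 + 66)*(112 - 80), 2*(V(-4) - 7)) = -9130 + (64 + 2*(-4 - 7)) = -9130 + (64 + 2*(-11)) = -9130 + (64 - 22) = -9130 + 42 = -9088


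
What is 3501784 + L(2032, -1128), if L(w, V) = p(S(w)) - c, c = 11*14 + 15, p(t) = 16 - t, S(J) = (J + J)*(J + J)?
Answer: -13014465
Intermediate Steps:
S(J) = 4*J² (S(J) = (2*J)*(2*J) = 4*J²)
c = 169 (c = 154 + 15 = 169)
L(w, V) = -153 - 4*w² (L(w, V) = (16 - 4*w²) - 1*169 = (16 - 4*w²) - 169 = -153 - 4*w²)
3501784 + L(2032, -1128) = 3501784 + (-153 - 4*2032²) = 3501784 + (-153 - 4*4129024) = 3501784 + (-153 - 16516096) = 3501784 - 16516249 = -13014465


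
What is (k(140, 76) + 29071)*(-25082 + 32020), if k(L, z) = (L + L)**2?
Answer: 745633798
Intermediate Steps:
k(L, z) = 4*L**2 (k(L, z) = (2*L)**2 = 4*L**2)
(k(140, 76) + 29071)*(-25082 + 32020) = (4*140**2 + 29071)*(-25082 + 32020) = (4*19600 + 29071)*6938 = (78400 + 29071)*6938 = 107471*6938 = 745633798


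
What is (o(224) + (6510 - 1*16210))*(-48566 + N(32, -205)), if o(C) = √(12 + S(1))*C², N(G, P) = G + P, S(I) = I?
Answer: 472768300 - 2445528064*√13 ≈ -8.3447e+9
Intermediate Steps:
o(C) = √13*C² (o(C) = √(12 + 1)*C² = √13*C²)
(o(224) + (6510 - 1*16210))*(-48566 + N(32, -205)) = (√13*224² + (6510 - 1*16210))*(-48566 + (32 - 205)) = (√13*50176 + (6510 - 16210))*(-48566 - 173) = (50176*√13 - 9700)*(-48739) = (-9700 + 50176*√13)*(-48739) = 472768300 - 2445528064*√13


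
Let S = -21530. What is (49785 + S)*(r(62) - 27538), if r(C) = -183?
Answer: -783256855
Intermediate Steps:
(49785 + S)*(r(62) - 27538) = (49785 - 21530)*(-183 - 27538) = 28255*(-27721) = -783256855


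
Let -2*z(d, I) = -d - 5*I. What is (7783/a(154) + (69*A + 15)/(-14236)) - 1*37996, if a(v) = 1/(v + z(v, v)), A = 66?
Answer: 67711137783/14236 ≈ 4.7563e+6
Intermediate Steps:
z(d, I) = d/2 + 5*I/2 (z(d, I) = -(-d - 5*I)/2 = d/2 + 5*I/2)
a(v) = 1/(4*v) (a(v) = 1/(v + (v/2 + 5*v/2)) = 1/(v + 3*v) = 1/(4*v))
(7783/a(154) + (69*A + 15)/(-14236)) - 1*37996 = (7783/(((¼)/154)) + (69*66 + 15)/(-14236)) - 1*37996 = (7783/(((¼)*(1/154))) + (4554 + 15)*(-1/14236)) - 37996 = (7783/(1/616) + 4569*(-1/14236)) - 37996 = (7783*616 - 4569/14236) - 37996 = (4794328 - 4569/14236) - 37996 = 68252048839/14236 - 37996 = 67711137783/14236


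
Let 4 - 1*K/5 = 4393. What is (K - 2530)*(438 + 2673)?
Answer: -76141725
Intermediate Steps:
K = -21945 (K = 20 - 5*4393 = 20 - 21965 = -21945)
(K - 2530)*(438 + 2673) = (-21945 - 2530)*(438 + 2673) = -24475*3111 = -76141725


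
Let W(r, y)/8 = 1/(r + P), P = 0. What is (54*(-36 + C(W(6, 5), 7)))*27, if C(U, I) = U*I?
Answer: -38880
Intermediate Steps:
W(r, y) = 8/r (W(r, y) = 8/(r + 0) = 8/r)
C(U, I) = I*U
(54*(-36 + C(W(6, 5), 7)))*27 = (54*(-36 + 7*(8/6)))*27 = (54*(-36 + 7*(8*(⅙))))*27 = (54*(-36 + 7*(4/3)))*27 = (54*(-36 + 28/3))*27 = (54*(-80/3))*27 = -1440*27 = -38880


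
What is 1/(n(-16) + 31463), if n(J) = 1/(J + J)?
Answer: 32/1006815 ≈ 3.1783e-5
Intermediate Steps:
n(J) = 1/(2*J)
1/(n(-16) + 31463) = 1/((½)/(-16) + 31463) = 1/((½)*(-1/16) + 31463) = 1/(-1/32 + 31463) = 1/(1006815/32) = 32/1006815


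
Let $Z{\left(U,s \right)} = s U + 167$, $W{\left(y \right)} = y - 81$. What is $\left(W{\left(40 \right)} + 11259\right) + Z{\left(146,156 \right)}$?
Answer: $34161$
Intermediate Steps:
$W{\left(y \right)} = -81 + y$
$Z{\left(U,s \right)} = 167 + U s$ ($Z{\left(U,s \right)} = U s + 167 = 167 + U s$)
$\left(W{\left(40 \right)} + 11259\right) + Z{\left(146,156 \right)} = \left(\left(-81 + 40\right) + 11259\right) + \left(167 + 146 \cdot 156\right) = \left(-41 + 11259\right) + \left(167 + 22776\right) = 11218 + 22943 = 34161$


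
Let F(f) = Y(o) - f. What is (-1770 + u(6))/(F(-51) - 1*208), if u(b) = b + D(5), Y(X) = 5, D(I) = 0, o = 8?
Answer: 441/38 ≈ 11.605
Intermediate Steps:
F(f) = 5 - f
u(b) = b (u(b) = b + 0 = b)
(-1770 + u(6))/(F(-51) - 1*208) = (-1770 + 6)/((5 - 1*(-51)) - 1*208) = -1764/((5 + 51) - 208) = -1764/(56 - 208) = -1764/(-152) = -1764*(-1/152) = 441/38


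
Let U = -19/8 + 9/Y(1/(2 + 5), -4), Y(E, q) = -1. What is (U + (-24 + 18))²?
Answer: 19321/64 ≈ 301.89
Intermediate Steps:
U = -91/8 (U = -19/8 + 9/(-1) = -19*⅛ + 9*(-1) = -19/8 - 9 = -91/8 ≈ -11.375)
(U + (-24 + 18))² = (-91/8 + (-24 + 18))² = (-91/8 - 6)² = (-139/8)² = 19321/64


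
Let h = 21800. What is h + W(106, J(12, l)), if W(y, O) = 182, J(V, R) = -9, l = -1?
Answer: 21982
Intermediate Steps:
h + W(106, J(12, l)) = 21800 + 182 = 21982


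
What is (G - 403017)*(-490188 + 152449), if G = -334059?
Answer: 248939311164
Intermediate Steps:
(G - 403017)*(-490188 + 152449) = (-334059 - 403017)*(-490188 + 152449) = -737076*(-337739) = 248939311164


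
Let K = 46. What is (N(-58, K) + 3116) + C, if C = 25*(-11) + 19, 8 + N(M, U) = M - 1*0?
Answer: 2794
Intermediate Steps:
N(M, U) = -8 + M (N(M, U) = -8 + (M - 1*0) = -8 + (M + 0) = -8 + M)
C = -256 (C = -275 + 19 = -256)
(N(-58, K) + 3116) + C = ((-8 - 58) + 3116) - 256 = (-66 + 3116) - 256 = 3050 - 256 = 2794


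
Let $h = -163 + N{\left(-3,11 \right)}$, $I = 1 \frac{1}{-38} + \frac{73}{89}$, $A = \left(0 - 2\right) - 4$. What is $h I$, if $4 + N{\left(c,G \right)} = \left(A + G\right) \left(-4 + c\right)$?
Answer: $- \frac{271185}{1691} \approx -160.37$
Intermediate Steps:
$A = -6$ ($A = -2 - 4 = -6$)
$N{\left(c,G \right)} = -4 + \left(-6 + G\right) \left(-4 + c\right)$
$I = \frac{2685}{3382}$ ($I = 1 \left(- \frac{1}{38}\right) + 73 \cdot \frac{1}{89} = - \frac{1}{38} + \frac{73}{89} = \frac{2685}{3382} \approx 0.79391$)
$h = -202$ ($h = -163 + \left(20 - -18 - 44 + 11 \left(-3\right)\right) = -163 + \left(20 + 18 - 44 - 33\right) = -163 - 39 = -202$)
$h I = \left(-202\right) \frac{2685}{3382} = - \frac{271185}{1691}$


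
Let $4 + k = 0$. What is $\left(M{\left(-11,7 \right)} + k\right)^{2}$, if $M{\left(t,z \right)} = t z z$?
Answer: $294849$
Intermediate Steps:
$k = -4$ ($k = -4 + 0 = -4$)
$M{\left(t,z \right)} = t z^{2}$
$\left(M{\left(-11,7 \right)} + k\right)^{2} = \left(- 11 \cdot 7^{2} - 4\right)^{2} = \left(\left(-11\right) 49 - 4\right)^{2} = \left(-539 - 4\right)^{2} = \left(-543\right)^{2} = 294849$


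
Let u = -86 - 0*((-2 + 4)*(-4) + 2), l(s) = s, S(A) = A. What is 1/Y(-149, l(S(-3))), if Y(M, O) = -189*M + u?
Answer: 1/28075 ≈ 3.5619e-5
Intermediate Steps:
u = -86 (u = -86 - 0*(2*(-4) + 2) = -86 - 0*(-8 + 2) = -86 - 0*(-6) = -86 - 1*0 = -86 + 0 = -86)
Y(M, O) = -86 - 189*M (Y(M, O) = -189*M - 86 = -86 - 189*M)
1/Y(-149, l(S(-3))) = 1/(-86 - 189*(-149)) = 1/(-86 + 28161) = 1/28075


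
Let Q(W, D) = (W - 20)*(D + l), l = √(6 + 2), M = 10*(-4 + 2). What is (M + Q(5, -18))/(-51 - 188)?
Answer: -250/239 + 30*√2/239 ≈ -0.86851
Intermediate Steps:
M = -20 (M = 10*(-2) = -20)
l = 2*√2 (l = √8 = 2*√2 ≈ 2.8284)
Q(W, D) = (-20 + W)*(D + 2*√2) (Q(W, D) = (W - 20)*(D + 2*√2) = (-20 + W)*(D + 2*√2))
(M + Q(5, -18))/(-51 - 188) = (-20 + (-40*√2 - 20*(-18) - 18*5 + 2*5*√2))/(-51 - 188) = (-20 + (-40*√2 + 360 - 90 + 10*√2))/(-239) = (-20 + (270 - 30*√2))*(-1/239) = (250 - 30*√2)*(-1/239) = -250/239 + 30*√2/239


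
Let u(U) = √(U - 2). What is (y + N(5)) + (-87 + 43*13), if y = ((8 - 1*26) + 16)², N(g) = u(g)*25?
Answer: 476 + 25*√3 ≈ 519.30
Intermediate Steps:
u(U) = √(-2 + U)
N(g) = 25*√(-2 + g) (N(g) = √(-2 + g)*25 = 25*√(-2 + g))
y = 4 (y = ((8 - 26) + 16)² = (-18 + 16)² = (-2)² = 4)
(y + N(5)) + (-87 + 43*13) = (4 + 25*√(-2 + 5)) + (-87 + 43*13) = (4 + 25*√3) + (-87 + 559) = (4 + 25*√3) + 472 = 476 + 25*√3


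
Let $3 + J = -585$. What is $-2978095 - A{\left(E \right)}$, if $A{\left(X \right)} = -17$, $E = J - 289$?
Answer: $-2978078$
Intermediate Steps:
$J = -588$ ($J = -3 - 585 = -588$)
$E = -877$ ($E = -588 - 289 = -877$)
$-2978095 - A{\left(E \right)} = -2978095 - -17 = -2978095 + 17 = -2978078$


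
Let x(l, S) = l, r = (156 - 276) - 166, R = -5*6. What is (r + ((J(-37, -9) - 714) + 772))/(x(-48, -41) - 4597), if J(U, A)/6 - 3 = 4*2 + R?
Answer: 342/4645 ≈ 0.073628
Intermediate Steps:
R = -30
r = -286 (r = -120 - 166 = -286)
J(U, A) = -114 (J(U, A) = 18 + 6*(4*2 - 30) = 18 + 6*(8 - 30) = 18 + 6*(-22) = 18 - 132 = -114)
(r + ((J(-37, -9) - 714) + 772))/(x(-48, -41) - 4597) = (-286 + ((-114 - 714) + 772))/(-48 - 4597) = (-286 + (-828 + 772))/(-4645) = (-286 - 56)*(-1/4645) = -342*(-1/4645) = 342/4645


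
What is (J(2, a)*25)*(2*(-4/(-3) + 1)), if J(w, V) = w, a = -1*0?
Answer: 700/3 ≈ 233.33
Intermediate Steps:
a = 0
(J(2, a)*25)*(2*(-4/(-3) + 1)) = (2*25)*(2*(-4/(-3) + 1)) = 50*(2*(-4*(-⅓) + 1)) = 50*(2*(4/3 + 1)) = 50*(2*(7/3)) = 50*(14/3) = 700/3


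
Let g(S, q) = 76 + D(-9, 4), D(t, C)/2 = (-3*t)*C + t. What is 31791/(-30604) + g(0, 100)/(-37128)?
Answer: -10613587/10145226 ≈ -1.0462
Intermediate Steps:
D(t, C) = 2*t - 6*C*t (D(t, C) = 2*((-3*t)*C + t) = 2*(-3*C*t + t) = 2*(t - 3*C*t) = 2*t - 6*C*t)
g(S, q) = 274 (g(S, q) = 76 + 2*(-9)*(1 - 3*4) = 76 + 2*(-9)*(1 - 12) = 76 + 2*(-9)*(-11) = 76 + 198 = 274)
31791/(-30604) + g(0, 100)/(-37128) = 31791/(-30604) + 274/(-37128) = 31791*(-1/30604) + 274*(-1/37128) = -31791/30604 - 137/18564 = -10613587/10145226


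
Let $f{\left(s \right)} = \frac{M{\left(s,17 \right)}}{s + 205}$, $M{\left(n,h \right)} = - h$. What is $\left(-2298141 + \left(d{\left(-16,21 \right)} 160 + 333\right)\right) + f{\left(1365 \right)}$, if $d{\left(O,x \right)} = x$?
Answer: $- \frac{3602283377}{1570} \approx -2.2944 \cdot 10^{6}$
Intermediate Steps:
$f{\left(s \right)} = - \frac{17}{205 + s}$ ($f{\left(s \right)} = \frac{\left(-1\right) 17}{s + 205} = - \frac{17}{205 + s}$)
$\left(-2298141 + \left(d{\left(-16,21 \right)} 160 + 333\right)\right) + f{\left(1365 \right)} = \left(-2298141 + \left(21 \cdot 160 + 333\right)\right) - \frac{17}{205 + 1365} = \left(-2298141 + \left(3360 + 333\right)\right) - \frac{17}{1570} = \left(-2298141 + 3693\right) - \frac{17}{1570} = -2294448 - \frac{17}{1570} = - \frac{3602283377}{1570}$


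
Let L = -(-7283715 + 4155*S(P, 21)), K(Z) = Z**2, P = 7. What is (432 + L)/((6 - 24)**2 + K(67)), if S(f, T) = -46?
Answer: 7475277/4813 ≈ 1553.1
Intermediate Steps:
L = 7474845 (L = -4155/(1/(-1753 - 46)) = -4155/(1/(-1799)) = -4155/(-1/1799) = -4155*(-1799) = 7474845)
(432 + L)/((6 - 24)**2 + K(67)) = (432 + 7474845)/((6 - 24)**2 + 67**2) = 7475277/((-18)**2 + 4489) = 7475277/(324 + 4489) = 7475277/4813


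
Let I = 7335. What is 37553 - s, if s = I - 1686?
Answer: 31904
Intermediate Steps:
s = 5649 (s = 7335 - 1686 = 5649)
37553 - s = 37553 - 1*5649 = 37553 - 5649 = 31904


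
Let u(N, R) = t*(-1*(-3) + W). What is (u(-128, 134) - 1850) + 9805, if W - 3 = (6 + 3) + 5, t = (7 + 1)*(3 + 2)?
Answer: 8755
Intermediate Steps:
t = 40 (t = 8*5 = 40)
W = 17 (W = 3 + ((6 + 3) + 5) = 3 + (9 + 5) = 3 + 14 = 17)
u(N, R) = 800 (u(N, R) = 40*(-1*(-3) + 17) = 40*(3 + 17) = 40*20 = 800)
(u(-128, 134) - 1850) + 9805 = (800 - 1850) + 9805 = -1050 + 9805 = 8755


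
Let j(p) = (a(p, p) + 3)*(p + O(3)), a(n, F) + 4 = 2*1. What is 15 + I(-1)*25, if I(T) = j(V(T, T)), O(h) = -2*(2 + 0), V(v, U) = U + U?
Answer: -135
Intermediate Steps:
a(n, F) = -2 (a(n, F) = -4 + 2*1 = -4 + 2 = -2)
V(v, U) = 2*U
O(h) = -4 (O(h) = -2*2 = -4)
j(p) = -4 + p (j(p) = (-2 + 3)*(p - 4) = 1*(-4 + p) = -4 + p)
I(T) = -4 + 2*T
15 + I(-1)*25 = 15 + (-4 + 2*(-1))*25 = 15 + (-4 - 2)*25 = 15 - 6*25 = 15 - 150 = -135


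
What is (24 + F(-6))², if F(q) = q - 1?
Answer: 289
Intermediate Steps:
F(q) = -1 + q
(24 + F(-6))² = (24 + (-1 - 6))² = (24 - 7)² = 17² = 289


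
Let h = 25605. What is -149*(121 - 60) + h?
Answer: 16516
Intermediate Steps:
-149*(121 - 60) + h = -149*(121 - 60) + 25605 = -149*61 + 25605 = -9089 + 25605 = 16516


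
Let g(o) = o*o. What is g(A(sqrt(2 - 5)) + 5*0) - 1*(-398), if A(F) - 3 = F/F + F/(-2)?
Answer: 1653/4 - 4*I*sqrt(3) ≈ 413.25 - 6.9282*I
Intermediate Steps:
A(F) = 4 - F/2 (A(F) = 3 + (F/F + F/(-2)) = 3 + (1 + F*(-1/2)) = 3 + (1 - F/2) = 4 - F/2)
g(o) = o**2
g(A(sqrt(2 - 5)) + 5*0) - 1*(-398) = ((4 - sqrt(2 - 5)/2) + 5*0)**2 - 1*(-398) = ((4 - I*sqrt(3)/2) + 0)**2 + 398 = (4 - I*sqrt(3)/2)**2 + 398 = 398 + (4 - I*sqrt(3)/2)**2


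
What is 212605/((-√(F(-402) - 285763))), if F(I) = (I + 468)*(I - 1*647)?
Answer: 212605*I*√354997/354997 ≈ 356.83*I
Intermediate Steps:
F(I) = (-647 + I)*(468 + I) (F(I) = (468 + I)*(I - 647) = (468 + I)*(-647 + I) = (-647 + I)*(468 + I))
212605/((-√(F(-402) - 285763))) = 212605/((-√((-302796 + (-402)² - 179*(-402)) - 285763))) = 212605/((-√((-302796 + 161604 + 71958) - 285763))) = 212605/((-√(-69234 - 285763))) = 212605/((-√(-354997))) = 212605/((-I*√354997)) = 212605*(I*√354997/354997) = 212605*I*√354997/354997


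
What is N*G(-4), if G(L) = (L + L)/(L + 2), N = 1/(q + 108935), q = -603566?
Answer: -4/494631 ≈ -8.0868e-6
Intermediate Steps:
N = -1/494631 (N = 1/(-603566 + 108935) = 1/(-494631) = -1/494631 ≈ -2.0217e-6)
G(L) = 2*L/(2 + L) (G(L) = (2*L)/(2 + L) = 2*L/(2 + L))
N*G(-4) = -2*(-4)/(494631*(2 - 4)) = -2*(-4)/(494631*(-2)) = -2*(-4)*(-1)/(494631*2) = -1/494631*4 = -4/494631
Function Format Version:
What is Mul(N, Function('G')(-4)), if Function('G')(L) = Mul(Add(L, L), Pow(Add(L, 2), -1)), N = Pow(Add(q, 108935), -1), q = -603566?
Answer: Rational(-4, 494631) ≈ -8.0868e-6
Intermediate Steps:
N = Rational(-1, 494631) (N = Pow(Add(-603566, 108935), -1) = Pow(-494631, -1) = Rational(-1, 494631) ≈ -2.0217e-6)
Function('G')(L) = Mul(2, L, Pow(Add(2, L), -1)) (Function('G')(L) = Mul(Mul(2, L), Pow(Add(2, L), -1)) = Mul(2, L, Pow(Add(2, L), -1)))
Mul(N, Function('G')(-4)) = Mul(Rational(-1, 494631), Mul(2, -4, Pow(Add(2, -4), -1))) = Mul(Rational(-1, 494631), Mul(2, -4, Pow(-2, -1))) = Mul(Rational(-1, 494631), Mul(2, -4, Rational(-1, 2))) = Mul(Rational(-1, 494631), 4) = Rational(-4, 494631)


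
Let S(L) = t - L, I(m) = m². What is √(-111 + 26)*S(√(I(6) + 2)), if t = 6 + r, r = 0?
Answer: I*√85*(6 - √38) ≈ -1.5158*I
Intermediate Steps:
t = 6 (t = 6 + 0 = 6)
S(L) = 6 - L
√(-111 + 26)*S(√(I(6) + 2)) = √(-111 + 26)*(6 - √(6² + 2)) = √(-85)*(6 - √(36 + 2)) = (I*√85)*(6 - √38) = I*√85*(6 - √38)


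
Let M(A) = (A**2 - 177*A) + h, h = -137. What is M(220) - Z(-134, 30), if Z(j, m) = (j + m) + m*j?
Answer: 13447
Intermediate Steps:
M(A) = -137 + A**2 - 177*A (M(A) = (A**2 - 177*A) - 137 = -137 + A**2 - 177*A)
Z(j, m) = j + m + j*m (Z(j, m) = (j + m) + j*m = j + m + j*m)
M(220) - Z(-134, 30) = (-137 + 220**2 - 177*220) - (-134 + 30 - 134*30) = (-137 + 48400 - 38940) - (-134 + 30 - 4020) = 9323 - 1*(-4124) = 9323 + 4124 = 13447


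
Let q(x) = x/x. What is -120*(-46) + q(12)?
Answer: 5521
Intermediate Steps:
q(x) = 1
-120*(-46) + q(12) = -120*(-46) + 1 = 5520 + 1 = 5521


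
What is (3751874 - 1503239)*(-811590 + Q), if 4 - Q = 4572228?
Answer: -12106232593890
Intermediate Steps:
Q = -4572224 (Q = 4 - 1*4572228 = 4 - 4572228 = -4572224)
(3751874 - 1503239)*(-811590 + Q) = (3751874 - 1503239)*(-811590 - 4572224) = 2248635*(-5383814) = -12106232593890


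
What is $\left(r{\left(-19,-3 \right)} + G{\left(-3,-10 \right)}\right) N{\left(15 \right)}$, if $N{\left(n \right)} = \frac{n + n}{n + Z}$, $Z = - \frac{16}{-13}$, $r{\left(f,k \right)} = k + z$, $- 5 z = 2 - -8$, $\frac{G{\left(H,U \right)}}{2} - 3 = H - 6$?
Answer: $- \frac{6630}{211} \approx -31.422$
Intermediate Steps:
$G{\left(H,U \right)} = -6 + 2 H$ ($G{\left(H,U \right)} = 6 + 2 \left(H - 6\right) = 6 + 2 \left(-6 + H\right) = 6 + \left(-12 + 2 H\right) = -6 + 2 H$)
$z = -2$ ($z = - \frac{2 - -8}{5} = - \frac{2 + 8}{5} = \left(- \frac{1}{5}\right) 10 = -2$)
$r{\left(f,k \right)} = -2 + k$ ($r{\left(f,k \right)} = k - 2 = -2 + k$)
$Z = \frac{16}{13}$ ($Z = \left(-16\right) \left(- \frac{1}{13}\right) = \frac{16}{13} \approx 1.2308$)
$N{\left(n \right)} = \frac{2 n}{\frac{16}{13} + n}$ ($N{\left(n \right)} = \frac{n + n}{n + \frac{16}{13}} = \frac{2 n}{\frac{16}{13} + n}$)
$\left(r{\left(-19,-3 \right)} + G{\left(-3,-10 \right)}\right) N{\left(15 \right)} = \left(\left(-2 - 3\right) + \left(-6 + 2 \left(-3\right)\right)\right) 26 \cdot 15 \frac{1}{16 + 13 \cdot 15} = \left(-5 - 12\right) 26 \cdot 15 \frac{1}{16 + 195} = \left(-5 - 12\right) 26 \cdot 15 \cdot \frac{1}{211} = - 17 \cdot 26 \cdot 15 \cdot \frac{1}{211} = \left(-17\right) \frac{390}{211} = - \frac{6630}{211}$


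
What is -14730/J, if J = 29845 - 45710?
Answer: 2946/3173 ≈ 0.92846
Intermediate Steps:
J = -15865
-14730/J = -14730/(-15865) = -14730*(-1/15865) = 2946/3173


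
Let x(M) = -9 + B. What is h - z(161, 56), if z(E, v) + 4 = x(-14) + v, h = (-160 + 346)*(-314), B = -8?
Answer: -58439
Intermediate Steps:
x(M) = -17 (x(M) = -9 - 8 = -17)
h = -58404 (h = 186*(-314) = -58404)
z(E, v) = -21 + v (z(E, v) = -4 + (-17 + v) = -21 + v)
h - z(161, 56) = -58404 - (-21 + 56) = -58404 - 1*35 = -58404 - 35 = -58439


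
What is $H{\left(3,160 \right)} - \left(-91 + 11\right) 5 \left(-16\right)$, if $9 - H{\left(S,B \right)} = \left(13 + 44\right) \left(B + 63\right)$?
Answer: $-19102$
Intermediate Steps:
$H{\left(S,B \right)} = -3582 - 57 B$ ($H{\left(S,B \right)} = 9 - \left(13 + 44\right) \left(B + 63\right) = 9 - 57 \left(63 + B\right) = 9 - \left(3591 + 57 B\right) = -3582 - 57 B$)
$H{\left(3,160 \right)} - \left(-91 + 11\right) 5 \left(-16\right) = \left(-3582 - 9120\right) - \left(-91 + 11\right) 5 \left(-16\right) = \left(-3582 - 9120\right) - \left(-80\right) \left(-80\right) = -12702 - 6400 = -19102$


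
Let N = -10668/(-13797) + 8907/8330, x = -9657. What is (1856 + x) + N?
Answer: -42683307271/5472810 ≈ -7799.2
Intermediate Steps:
N = 10083539/5472810 (N = -10668*(-1/13797) + 8907*(1/8330) = 508/657 + 8907/8330 = 10083539/5472810 ≈ 1.8425)
(1856 + x) + N = (1856 - 9657) + 10083539/5472810 = -7801 + 10083539/5472810 = -42683307271/5472810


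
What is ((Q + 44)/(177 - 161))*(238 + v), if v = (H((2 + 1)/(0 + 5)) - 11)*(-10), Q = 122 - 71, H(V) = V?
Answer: 16245/8 ≈ 2030.6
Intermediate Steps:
Q = 51
v = 104 (v = ((2 + 1)/(0 + 5) - 11)*(-10) = (3/5 - 11)*(-10) = -52/5*(-10) = 104)
((Q + 44)/(177 - 161))*(238 + v) = ((51 + 44)/(177 - 161))*(238 + 104) = (95/16)*342 = 16245/8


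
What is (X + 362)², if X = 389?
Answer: 564001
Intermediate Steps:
(X + 362)² = (389 + 362)² = 751² = 564001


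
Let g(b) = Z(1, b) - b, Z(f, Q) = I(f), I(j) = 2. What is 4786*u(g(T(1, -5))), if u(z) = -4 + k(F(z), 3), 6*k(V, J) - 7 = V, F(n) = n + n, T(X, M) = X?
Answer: -11965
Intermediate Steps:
F(n) = 2*n
k(V, J) = 7/6 + V/6
Z(f, Q) = 2
g(b) = 2 - b
u(z) = -17/6 + z/3 (u(z) = -4 + (7/6 + (2*z)/6) = -4 + (7/6 + z/3) = -17/6 + z/3)
4786*u(g(T(1, -5))) = 4786*(-17/6 + (2 - 1*1)/3) = 4786*(-17/6 + (2 - 1)/3) = 4786*(-17/6 + (1/3)*1) = 4786*(-17/6 + 1/3) = 4786*(-5/2) = -11965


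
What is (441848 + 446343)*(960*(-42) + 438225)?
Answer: 353415639855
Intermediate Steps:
(441848 + 446343)*(960*(-42) + 438225) = 888191*(-40320 + 438225) = 888191*397905 = 353415639855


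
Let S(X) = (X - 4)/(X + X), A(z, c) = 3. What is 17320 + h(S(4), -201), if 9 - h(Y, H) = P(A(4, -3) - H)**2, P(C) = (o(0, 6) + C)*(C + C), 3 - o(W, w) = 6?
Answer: -6725294735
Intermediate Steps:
o(W, w) = -3 (o(W, w) = 3 - 1*6 = 3 - 6 = -3)
P(C) = 2*C*(-3 + C) (P(C) = (-3 + C)*(C + C) = (-3 + C)*(2*C) = 2*C*(-3 + C))
S(X) = (-4 + X)/(2*X) (S(X) = (-4 + X)/((2*X)) = (-4 + X)*(1/(2*X)) = (-4 + X)/(2*X))
h(Y, H) = 9 - 4*H**2*(3 - H)**2 (h(Y, H) = 9 - (2*(3 - H)*(-3 + (3 - H)))**2 = 9 - (2*(3 - H)*(-H))**2 = 9 - (-2*H*(3 - H))**2 = 9 - 4*H**2*(3 - H)**2)
17320 + h(S(4), -201) = 17320 + (9 - 4*(-201)**2*(-3 - 201)**2) = 17320 + (9 - 4*40401*(-204)**2) = 17320 + (9 - 4*40401*41616) = 17320 + (9 - 6725312064) = 17320 - 6725312055 = -6725294735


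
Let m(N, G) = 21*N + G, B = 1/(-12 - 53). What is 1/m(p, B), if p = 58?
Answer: 65/79169 ≈ 0.00082103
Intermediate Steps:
B = -1/65 (B = 1/(-65) = -1/65 ≈ -0.015385)
m(N, G) = G + 21*N
1/m(p, B) = 1/(-1/65 + 21*58) = 1/(-1/65 + 1218) = 1/(79169/65) = 65/79169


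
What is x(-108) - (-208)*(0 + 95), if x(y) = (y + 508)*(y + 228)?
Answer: 67760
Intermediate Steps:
x(y) = (228 + y)*(508 + y) (x(y) = (508 + y)*(228 + y) = (228 + y)*(508 + y))
x(-108) - (-208)*(0 + 95) = (115824 + (-108)² + 736*(-108)) - (-208)*(0 + 95) = (115824 + 11664 - 79488) - (-208)*95 = 48000 - 1*(-19760) = 48000 + 19760 = 67760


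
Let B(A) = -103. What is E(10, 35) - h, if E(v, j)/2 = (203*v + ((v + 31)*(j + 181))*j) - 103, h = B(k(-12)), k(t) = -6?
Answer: 623877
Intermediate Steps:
h = -103
E(v, j) = -206 + 406*v + 2*j*(31 + v)*(181 + j) (E(v, j) = 2*((203*v + ((v + 31)*(j + 181))*j) - 103) = 2*((203*v + ((31 + v)*(181 + j))*j) - 103) = 2*((203*v + j*(31 + v)*(181 + j)) - 103) = 2*(-103 + 203*v + j*(31 + v)*(181 + j)) = -206 + 406*v + 2*j*(31 + v)*(181 + j))
E(10, 35) - h = (-206 + 62*35² + 406*10 + 11222*35 + 2*10*35² + 362*35*10) - 1*(-103) = (-206 + 62*1225 + 4060 + 392770 + 2*10*1225 + 126700) + 103 = (-206 + 75950 + 4060 + 392770 + 24500 + 126700) + 103 = 623774 + 103 = 623877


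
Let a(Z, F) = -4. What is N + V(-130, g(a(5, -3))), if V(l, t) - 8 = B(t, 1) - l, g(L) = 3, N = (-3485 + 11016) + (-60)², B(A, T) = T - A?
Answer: 11267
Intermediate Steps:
N = 11131 (N = 7531 + 3600 = 11131)
V(l, t) = 9 - l - t (V(l, t) = 8 + ((1 - t) - l) = 8 + (1 - l - t) = 9 - l - t)
N + V(-130, g(a(5, -3))) = 11131 + (9 - 1*(-130) - 1*3) = 11131 + (9 + 130 - 3) = 11131 + 136 = 11267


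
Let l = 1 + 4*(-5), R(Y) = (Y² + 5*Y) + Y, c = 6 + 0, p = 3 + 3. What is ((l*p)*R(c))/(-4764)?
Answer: 684/397 ≈ 1.7229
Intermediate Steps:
p = 6
c = 6
R(Y) = Y² + 6*Y
l = -19 (l = 1 - 20 = -19)
((l*p)*R(c))/(-4764) = ((-19*6)*(6*(6 + 6)))/(-4764) = -684*12*(-1/4764) = -114*72*(-1/4764) = -8208*(-1/4764) = 684/397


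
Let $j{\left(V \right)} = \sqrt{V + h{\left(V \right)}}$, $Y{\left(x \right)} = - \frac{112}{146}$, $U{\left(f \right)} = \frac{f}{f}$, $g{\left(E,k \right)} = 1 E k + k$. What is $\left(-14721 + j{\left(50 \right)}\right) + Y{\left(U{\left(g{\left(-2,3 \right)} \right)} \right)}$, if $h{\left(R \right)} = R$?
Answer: $- \frac{1073959}{73} \approx -14712.0$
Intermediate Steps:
$g{\left(E,k \right)} = k + E k$ ($g{\left(E,k \right)} = E k + k = k + E k$)
$U{\left(f \right)} = 1$
$Y{\left(x \right)} = - \frac{56}{73}$ ($Y{\left(x \right)} = \left(-112\right) \frac{1}{146} = - \frac{56}{73}$)
$j{\left(V \right)} = \sqrt{2} \sqrt{V}$ ($j{\left(V \right)} = \sqrt{V + V} = \sqrt{2 V} = \sqrt{2} \sqrt{V}$)
$\left(-14721 + j{\left(50 \right)}\right) + Y{\left(U{\left(g{\left(-2,3 \right)} \right)} \right)} = \left(-14721 + \sqrt{2} \sqrt{50}\right) - \frac{56}{73} = \left(-14721 + \sqrt{2} \cdot 5 \sqrt{2}\right) - \frac{56}{73} = \left(-14721 + 10\right) - \frac{56}{73} = -14711 - \frac{56}{73} = - \frac{1073959}{73}$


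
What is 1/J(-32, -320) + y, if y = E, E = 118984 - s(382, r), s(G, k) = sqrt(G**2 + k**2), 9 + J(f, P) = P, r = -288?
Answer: 39145735/329 - 2*sqrt(57217) ≈ 1.1851e+5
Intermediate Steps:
J(f, P) = -9 + P
E = 118984 - 2*sqrt(57217) (E = 118984 - sqrt(382**2 + (-288)**2) = 118984 - sqrt(145924 + 82944) = 118984 - sqrt(228868) = 118984 - 2*sqrt(57217) ≈ 1.1851e+5)
y = 118984 - 2*sqrt(57217) ≈ 1.1851e+5
1/J(-32, -320) + y = 1/(-9 - 320) + (118984 - 2*sqrt(57217)) = 1/(-329) + (118984 - 2*sqrt(57217)) = -1/329 + (118984 - 2*sqrt(57217)) = 39145735/329 - 2*sqrt(57217)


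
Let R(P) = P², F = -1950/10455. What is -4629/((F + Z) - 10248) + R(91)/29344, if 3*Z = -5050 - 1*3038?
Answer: 4033044205/6303439136 ≈ 0.63982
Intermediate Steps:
Z = -2696 (Z = (-5050 - 1*3038)/3 = (-5050 - 3038)/3 = (⅓)*(-8088) = -2696)
F = -130/697 (F = -1950*1/10455 = -130/697 ≈ -0.18651)
-4629/((F + Z) - 10248) + R(91)/29344 = -4629/((-130/697 - 2696) - 10248) + 91²/29344 = -4629/(-1879242/697 - 10248) + 8281*(1/29344) = -4629/(-9022098/697) + 1183/4192 = -4629*(-697/9022098) + 1183/4192 = 1075471/3007366 + 1183/4192 = 4033044205/6303439136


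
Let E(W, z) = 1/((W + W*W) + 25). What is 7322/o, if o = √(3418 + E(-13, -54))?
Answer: 7322*√111977279/618659 ≈ 125.24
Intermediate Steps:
E(W, z) = 1/(25 + W + W²) (E(W, z) = 1/((W + W²) + 25) = 1/(25 + W + W²))
o = √111977279/181 (o = √(3418 + 1/(25 - 13 + (-13)²)) = √(3418 + 1/(25 - 13 + 169)) = √(3418 + 1/181) = √(618659/181) = √111977279/181 ≈ 58.464)
7322/o = 7322/((√111977279/181)) = 7322*(√111977279/618659) = 7322*√111977279/618659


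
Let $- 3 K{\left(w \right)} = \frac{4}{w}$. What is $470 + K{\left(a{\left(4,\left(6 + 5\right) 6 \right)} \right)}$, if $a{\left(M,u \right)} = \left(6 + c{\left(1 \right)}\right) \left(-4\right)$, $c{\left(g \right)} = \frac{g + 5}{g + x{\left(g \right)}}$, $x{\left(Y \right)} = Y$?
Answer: $\frac{12691}{27} \approx 470.04$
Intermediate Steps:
$c{\left(g \right)} = \frac{5 + g}{2 g}$ ($c{\left(g \right)} = \frac{g + 5}{g + g} = \frac{5 + g}{2 g}$)
$a{\left(M,u \right)} = -36$ ($a{\left(M,u \right)} = \left(6 + \frac{5 + 1}{2 \cdot 1}\right) \left(-4\right) = \left(6 + \frac{1}{2} \cdot 1 \cdot 6\right) \left(-4\right) = \left(6 + 3\right) \left(-4\right) = 9 \left(-4\right) = -36$)
$K{\left(w \right)} = - \frac{4}{3 w}$ ($K{\left(w \right)} = - \frac{4 \frac{1}{w}}{3} = - \frac{4}{3 w}$)
$470 + K{\left(a{\left(4,\left(6 + 5\right) 6 \right)} \right)} = 470 - \frac{4}{3 \left(-36\right)} = 470 - - \frac{1}{27} = 470 + \frac{1}{27} = \frac{12691}{27}$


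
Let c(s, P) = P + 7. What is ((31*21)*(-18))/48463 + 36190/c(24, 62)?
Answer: 1753067428/3343947 ≈ 524.25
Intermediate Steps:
c(s, P) = 7 + P
((31*21)*(-18))/48463 + 36190/c(24, 62) = ((31*21)*(-18))/48463 + 36190/(7 + 62) = (651*(-18))*(1/48463) + 36190/69 = -11718*1/48463 + 36190*(1/69) = -11718/48463 + 36190/69 = 1753067428/3343947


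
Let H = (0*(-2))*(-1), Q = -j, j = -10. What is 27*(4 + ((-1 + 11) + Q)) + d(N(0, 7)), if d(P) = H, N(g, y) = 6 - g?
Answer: 648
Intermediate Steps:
Q = 10 (Q = -1*(-10) = 10)
H = 0 (H = 0*(-1) = 0)
d(P) = 0
27*(4 + ((-1 + 11) + Q)) + d(N(0, 7)) = 27*(4 + ((-1 + 11) + 10)) + 0 = 27*(4 + (10 + 10)) + 0 = 27*(4 + 20) + 0 = 27*24 + 0 = 648 + 0 = 648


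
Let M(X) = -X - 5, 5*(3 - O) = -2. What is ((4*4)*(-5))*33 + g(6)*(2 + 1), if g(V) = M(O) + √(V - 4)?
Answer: -13326/5 + 3*√2 ≈ -2661.0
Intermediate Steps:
O = 17/5 (O = 3 - ⅕*(-2) = 3 + ⅖ = 17/5 ≈ 3.4000)
M(X) = -5 - X
g(V) = -42/5 + √(-4 + V) (g(V) = (-5 - 1*17/5) + √(V - 4) = (-5 - 17/5) + √(-4 + V) = -42/5 + √(-4 + V))
((4*4)*(-5))*33 + g(6)*(2 + 1) = ((4*4)*(-5))*33 + (-42/5 + √(-4 + 6))*(2 + 1) = (16*(-5))*33 + (-42/5 + √2)*3 = -80*33 + (-126/5 + 3*√2) = -2640 + (-126/5 + 3*√2) = -13326/5 + 3*√2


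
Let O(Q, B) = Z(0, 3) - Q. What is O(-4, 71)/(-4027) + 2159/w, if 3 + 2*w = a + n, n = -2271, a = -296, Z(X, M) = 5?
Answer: -8705858/5174695 ≈ -1.6824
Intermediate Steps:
O(Q, B) = 5 - Q
w = -1285 (w = -3/2 + (-296 - 2271)/2 = -3/2 + (½)*(-2567) = -3/2 - 2567/2 = -1285)
O(-4, 71)/(-4027) + 2159/w = (5 - 1*(-4))/(-4027) + 2159/(-1285) = (5 + 4)*(-1/4027) + 2159*(-1/1285) = 9*(-1/4027) - 2159/1285 = -9/4027 - 2159/1285 = -8705858/5174695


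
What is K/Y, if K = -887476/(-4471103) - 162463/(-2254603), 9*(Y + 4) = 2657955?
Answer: 57215976057/62455286481805399 ≈ 9.1611e-7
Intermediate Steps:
Y = 885973/3 (Y = -4 + (⅑)*2657955 = -4 + 885985/3 = 885973/3 ≈ 2.9532e+5)
K = 209791912209/775427864393 (K = -887476*(-1/4471103) - 162463*(-1/2254603) = 887476/4471103 + 162463/2254603 = 209791912209/775427864393 ≈ 0.27055)
K/Y = 209791912209/(775427864393*(885973/3)) = (209791912209/775427864393)*(3/885973) = 57215976057/62455286481805399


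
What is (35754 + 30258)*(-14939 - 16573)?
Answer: -2080170144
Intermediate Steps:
(35754 + 30258)*(-14939 - 16573) = 66012*(-31512) = -2080170144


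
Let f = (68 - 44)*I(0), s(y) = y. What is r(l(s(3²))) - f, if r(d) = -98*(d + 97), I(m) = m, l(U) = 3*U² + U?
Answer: -34202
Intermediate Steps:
l(U) = U + 3*U²
r(d) = -9506 - 98*d (r(d) = -98*(97 + d) = -9506 - 98*d)
f = 0 (f = (68 - 44)*0 = 24*0 = 0)
r(l(s(3²))) - f = (-9506 - 98*3²*(1 + 3*3²)) - 1*0 = (-9506 - 882*(1 + 3*9)) + 0 = (-9506 - 882*(1 + 27)) + 0 = (-9506 - 882*28) + 0 = (-9506 - 98*252) + 0 = (-9506 - 24696) + 0 = -34202 + 0 = -34202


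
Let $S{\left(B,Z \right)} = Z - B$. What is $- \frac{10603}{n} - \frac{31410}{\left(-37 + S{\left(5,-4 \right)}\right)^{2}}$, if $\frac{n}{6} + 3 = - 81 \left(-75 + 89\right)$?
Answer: $- \frac{23980384}{1804419} \approx -13.29$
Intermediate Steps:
$n = -6822$ ($n = -18 + 6 \left(- 81 \left(-75 + 89\right)\right) = -18 + 6 \left(\left(-81\right) 14\right) = -18 + 6 \left(-1134\right) = -18 - 6804 = -6822$)
$- \frac{10603}{n} - \frac{31410}{\left(-37 + S{\left(5,-4 \right)}\right)^{2}} = - \frac{10603}{-6822} - \frac{31410}{\left(-37 - 9\right)^{2}} = \left(-10603\right) \left(- \frac{1}{6822}\right) - \frac{31410}{\left(-37 - 9\right)^{2}} = \frac{10603}{6822} - \frac{31410}{\left(-37 - 9\right)^{2}} = \frac{10603}{6822} - \frac{31410}{\left(-46\right)^{2}} = \frac{10603}{6822} - \frac{31410}{2116} = \frac{10603}{6822} - \frac{15705}{1058} = - \frac{23980384}{1804419}$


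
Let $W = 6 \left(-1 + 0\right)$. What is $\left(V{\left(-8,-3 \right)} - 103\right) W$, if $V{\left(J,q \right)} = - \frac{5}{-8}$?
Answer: $\frac{2457}{4} \approx 614.25$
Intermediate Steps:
$W = -6$ ($W = 6 \left(-1\right) = -6$)
$V{\left(J,q \right)} = \frac{5}{8}$ ($V{\left(J,q \right)} = \left(-5\right) \left(- \frac{1}{8}\right) = \frac{5}{8}$)
$\left(V{\left(-8,-3 \right)} - 103\right) W = \left(\frac{5}{8} - 103\right) \left(-6\right) = \left(- \frac{819}{8}\right) \left(-6\right) = \frac{2457}{4}$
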